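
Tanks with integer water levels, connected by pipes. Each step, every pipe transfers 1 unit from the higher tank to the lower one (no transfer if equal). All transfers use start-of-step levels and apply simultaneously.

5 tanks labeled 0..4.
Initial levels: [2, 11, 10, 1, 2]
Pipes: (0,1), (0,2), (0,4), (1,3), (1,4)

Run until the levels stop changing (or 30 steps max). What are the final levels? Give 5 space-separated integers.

Step 1: flows [1->0,2->0,0=4,1->3,1->4] -> levels [4 8 9 2 3]
Step 2: flows [1->0,2->0,0->4,1->3,1->4] -> levels [5 5 8 3 5]
Step 3: flows [0=1,2->0,0=4,1->3,1=4] -> levels [6 4 7 4 5]
Step 4: flows [0->1,2->0,0->4,1=3,4->1] -> levels [5 6 6 4 5]
Step 5: flows [1->0,2->0,0=4,1->3,1->4] -> levels [7 3 5 5 6]
Step 6: flows [0->1,0->2,0->4,3->1,4->1] -> levels [4 6 6 4 6]
Step 7: flows [1->0,2->0,4->0,1->3,1=4] -> levels [7 4 5 5 5]
Step 8: flows [0->1,0->2,0->4,3->1,4->1] -> levels [4 7 6 4 5]
Step 9: flows [1->0,2->0,4->0,1->3,1->4] -> levels [7 4 5 5 5]
  -> period-2 cycle: step 9 state = step 7 state; never stabilizes
  -> state at step 30: (30-7) mod 2 = 1, same as step 8 -> [4 7 6 4 5]

Answer: 4 7 6 4 5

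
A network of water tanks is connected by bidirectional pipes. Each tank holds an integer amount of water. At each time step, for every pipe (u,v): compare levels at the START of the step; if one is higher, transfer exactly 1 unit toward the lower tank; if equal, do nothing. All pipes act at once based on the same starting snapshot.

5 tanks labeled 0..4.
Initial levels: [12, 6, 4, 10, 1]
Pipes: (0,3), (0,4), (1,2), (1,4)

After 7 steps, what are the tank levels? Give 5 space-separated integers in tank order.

Step 1: flows [0->3,0->4,1->2,1->4] -> levels [10 4 5 11 3]
Step 2: flows [3->0,0->4,2->1,1->4] -> levels [10 4 4 10 5]
Step 3: flows [0=3,0->4,1=2,4->1] -> levels [9 5 4 10 5]
Step 4: flows [3->0,0->4,1->2,1=4] -> levels [9 4 5 9 6]
Step 5: flows [0=3,0->4,2->1,4->1] -> levels [8 6 4 9 6]
Step 6: flows [3->0,0->4,1->2,1=4] -> levels [8 5 5 8 7]
Step 7: flows [0=3,0->4,1=2,4->1] -> levels [7 6 5 8 7]

Answer: 7 6 5 8 7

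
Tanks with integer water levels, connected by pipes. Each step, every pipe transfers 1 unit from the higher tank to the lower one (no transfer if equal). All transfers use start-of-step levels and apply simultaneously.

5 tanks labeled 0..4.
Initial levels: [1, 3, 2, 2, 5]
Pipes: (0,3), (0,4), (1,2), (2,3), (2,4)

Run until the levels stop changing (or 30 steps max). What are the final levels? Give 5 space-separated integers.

Step 1: flows [3->0,4->0,1->2,2=3,4->2] -> levels [3 2 4 1 3]
Step 2: flows [0->3,0=4,2->1,2->3,2->4] -> levels [2 3 1 3 4]
Step 3: flows [3->0,4->0,1->2,3->2,4->2] -> levels [4 2 4 1 2]
Step 4: flows [0->3,0->4,2->1,2->3,2->4] -> levels [2 3 1 3 4]
  -> period-2 cycle: step 4 state = step 2 state; never stabilizes
  -> state at step 30: (30-2) mod 2 = 0, same as step 2 -> [2 3 1 3 4]

Answer: 2 3 1 3 4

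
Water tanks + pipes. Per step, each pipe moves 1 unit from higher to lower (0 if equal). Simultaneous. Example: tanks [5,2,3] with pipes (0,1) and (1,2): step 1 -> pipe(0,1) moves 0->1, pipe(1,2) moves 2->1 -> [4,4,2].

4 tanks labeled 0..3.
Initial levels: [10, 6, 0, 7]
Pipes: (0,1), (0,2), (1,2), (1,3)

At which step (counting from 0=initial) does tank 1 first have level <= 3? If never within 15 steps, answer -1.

Answer: -1

Derivation:
Step 1: flows [0->1,0->2,1->2,3->1] -> levels [8 7 2 6]
Step 2: flows [0->1,0->2,1->2,1->3] -> levels [6 6 4 7]
Step 3: flows [0=1,0->2,1->2,3->1] -> levels [5 6 6 6]
Step 4: flows [1->0,2->0,1=2,1=3] -> levels [7 5 5 6]
Step 5: flows [0->1,0->2,1=2,3->1] -> levels [5 7 6 5]
Step 6: flows [1->0,2->0,1->2,1->3] -> levels [7 4 6 6]
Step 7: flows [0->1,0->2,2->1,3->1] -> levels [5 7 6 5]
  -> period-2 cycle (repeats step 5); tank 1 never drops to <=3
Tank 1 never reaches <=3 within 15 steps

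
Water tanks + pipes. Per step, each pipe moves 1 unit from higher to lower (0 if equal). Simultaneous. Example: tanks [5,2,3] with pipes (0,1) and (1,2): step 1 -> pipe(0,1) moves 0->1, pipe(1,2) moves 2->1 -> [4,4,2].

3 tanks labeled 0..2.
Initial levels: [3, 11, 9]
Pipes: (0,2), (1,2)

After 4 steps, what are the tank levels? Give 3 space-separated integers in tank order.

Step 1: flows [2->0,1->2] -> levels [4 10 9]
Step 2: flows [2->0,1->2] -> levels [5 9 9]
Step 3: flows [2->0,1=2] -> levels [6 9 8]
Step 4: flows [2->0,1->2] -> levels [7 8 8]

Answer: 7 8 8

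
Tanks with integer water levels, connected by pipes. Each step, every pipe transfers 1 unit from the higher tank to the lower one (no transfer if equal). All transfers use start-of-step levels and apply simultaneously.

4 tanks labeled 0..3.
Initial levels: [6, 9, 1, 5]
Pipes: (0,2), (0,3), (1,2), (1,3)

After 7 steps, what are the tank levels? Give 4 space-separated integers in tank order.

Step 1: flows [0->2,0->3,1->2,1->3] -> levels [4 7 3 7]
Step 2: flows [0->2,3->0,1->2,1=3] -> levels [4 6 5 6]
Step 3: flows [2->0,3->0,1->2,1=3] -> levels [6 5 5 5]
Step 4: flows [0->2,0->3,1=2,1=3] -> levels [4 5 6 6]
Step 5: flows [2->0,3->0,2->1,3->1] -> levels [6 7 4 4]
Step 6: flows [0->2,0->3,1->2,1->3] -> levels [4 5 6 6]
  -> period-2 cycle: step 6 state = step 4 state
  -> state at step 7: (7-4) mod 2 = 1, same as step 5 -> [6 7 4 4]

Answer: 6 7 4 4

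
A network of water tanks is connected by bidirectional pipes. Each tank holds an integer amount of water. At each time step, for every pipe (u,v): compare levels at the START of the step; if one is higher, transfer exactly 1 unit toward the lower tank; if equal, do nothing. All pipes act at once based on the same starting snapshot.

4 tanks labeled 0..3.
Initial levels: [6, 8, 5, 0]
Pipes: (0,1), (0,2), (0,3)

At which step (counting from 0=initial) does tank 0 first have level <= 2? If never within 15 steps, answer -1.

Step 1: flows [1->0,0->2,0->3] -> levels [5 7 6 1]
Step 2: flows [1->0,2->0,0->3] -> levels [6 6 5 2]
Step 3: flows [0=1,0->2,0->3] -> levels [4 6 6 3]
Step 4: flows [1->0,2->0,0->3] -> levels [5 5 5 4]
Step 5: flows [0=1,0=2,0->3] -> levels [4 5 5 5]
Step 6: flows [1->0,2->0,3->0] -> levels [7 4 4 4]
Step 7: flows [0->1,0->2,0->3] -> levels [4 5 5 5]
  -> period-2 cycle (repeats step 5); tank 0 never drops to <=2
Tank 0 never reaches <=2 within 15 steps

Answer: -1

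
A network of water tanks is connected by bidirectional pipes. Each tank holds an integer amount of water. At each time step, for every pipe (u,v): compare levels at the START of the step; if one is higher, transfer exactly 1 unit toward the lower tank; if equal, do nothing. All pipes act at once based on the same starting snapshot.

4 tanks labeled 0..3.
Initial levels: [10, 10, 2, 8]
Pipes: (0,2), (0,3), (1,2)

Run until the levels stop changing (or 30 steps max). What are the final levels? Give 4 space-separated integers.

Answer: 9 8 6 7

Derivation:
Step 1: flows [0->2,0->3,1->2] -> levels [8 9 4 9]
Step 2: flows [0->2,3->0,1->2] -> levels [8 8 6 8]
Step 3: flows [0->2,0=3,1->2] -> levels [7 7 8 8]
Step 4: flows [2->0,3->0,2->1] -> levels [9 8 6 7]
Step 5: flows [0->2,0->3,1->2] -> levels [7 7 8 8]
  -> period-2 cycle: step 5 state = step 3 state; never stabilizes
  -> state at step 30: (30-3) mod 2 = 1, same as step 4 -> [9 8 6 7]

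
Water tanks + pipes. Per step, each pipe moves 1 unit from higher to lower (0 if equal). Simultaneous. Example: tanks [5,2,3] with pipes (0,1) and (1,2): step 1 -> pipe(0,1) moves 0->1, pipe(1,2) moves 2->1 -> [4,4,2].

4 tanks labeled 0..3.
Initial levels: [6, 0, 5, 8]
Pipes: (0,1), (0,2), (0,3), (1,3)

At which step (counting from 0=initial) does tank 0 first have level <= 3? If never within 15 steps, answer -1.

Answer: 3

Derivation:
Step 1: flows [0->1,0->2,3->0,3->1] -> levels [5 2 6 6]
Step 2: flows [0->1,2->0,3->0,3->1] -> levels [6 4 5 4]
Step 3: flows [0->1,0->2,0->3,1=3] -> levels [3 5 6 5]
Tank 0 first reaches <=3 at step 3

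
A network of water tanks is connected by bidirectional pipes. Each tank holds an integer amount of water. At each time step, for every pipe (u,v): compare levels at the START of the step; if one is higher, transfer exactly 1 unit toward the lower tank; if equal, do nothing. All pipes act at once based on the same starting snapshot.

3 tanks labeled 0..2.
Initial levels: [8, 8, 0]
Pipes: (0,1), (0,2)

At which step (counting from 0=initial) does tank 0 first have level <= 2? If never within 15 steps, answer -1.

Answer: -1

Derivation:
Step 1: flows [0=1,0->2] -> levels [7 8 1]
Step 2: flows [1->0,0->2] -> levels [7 7 2]
Step 3: flows [0=1,0->2] -> levels [6 7 3]
Step 4: flows [1->0,0->2] -> levels [6 6 4]
Step 5: flows [0=1,0->2] -> levels [5 6 5]
Step 6: flows [1->0,0=2] -> levels [6 5 5]
Step 7: flows [0->1,0->2] -> levels [4 6 6]
Step 8: flows [1->0,2->0] -> levels [6 5 5]
  -> period-2 cycle (repeats step 6); tank 0 never drops to <=2
Tank 0 never reaches <=2 within 15 steps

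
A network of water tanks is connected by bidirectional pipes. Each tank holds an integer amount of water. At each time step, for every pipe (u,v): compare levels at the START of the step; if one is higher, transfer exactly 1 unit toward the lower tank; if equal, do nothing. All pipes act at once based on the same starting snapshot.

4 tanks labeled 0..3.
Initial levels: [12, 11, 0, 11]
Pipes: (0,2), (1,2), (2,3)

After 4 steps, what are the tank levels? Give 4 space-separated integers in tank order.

Step 1: flows [0->2,1->2,3->2] -> levels [11 10 3 10]
Step 2: flows [0->2,1->2,3->2] -> levels [10 9 6 9]
Step 3: flows [0->2,1->2,3->2] -> levels [9 8 9 8]
Step 4: flows [0=2,2->1,2->3] -> levels [9 9 7 9]

Answer: 9 9 7 9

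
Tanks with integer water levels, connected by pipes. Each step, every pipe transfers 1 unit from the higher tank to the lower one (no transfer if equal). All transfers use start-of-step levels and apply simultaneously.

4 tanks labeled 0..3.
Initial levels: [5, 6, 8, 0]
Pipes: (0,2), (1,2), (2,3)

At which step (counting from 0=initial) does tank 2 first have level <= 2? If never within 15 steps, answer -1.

Step 1: flows [2->0,2->1,2->3] -> levels [6 7 5 1]
Step 2: flows [0->2,1->2,2->3] -> levels [5 6 6 2]
Step 3: flows [2->0,1=2,2->3] -> levels [6 6 4 3]
Step 4: flows [0->2,1->2,2->3] -> levels [5 5 5 4]
Step 5: flows [0=2,1=2,2->3] -> levels [5 5 4 5]
Step 6: flows [0->2,1->2,3->2] -> levels [4 4 7 4]
Step 7: flows [2->0,2->1,2->3] -> levels [5 5 4 5]
  -> period-2 cycle (repeats step 5); tank 2 never drops to <=2
Tank 2 never reaches <=2 within 15 steps

Answer: -1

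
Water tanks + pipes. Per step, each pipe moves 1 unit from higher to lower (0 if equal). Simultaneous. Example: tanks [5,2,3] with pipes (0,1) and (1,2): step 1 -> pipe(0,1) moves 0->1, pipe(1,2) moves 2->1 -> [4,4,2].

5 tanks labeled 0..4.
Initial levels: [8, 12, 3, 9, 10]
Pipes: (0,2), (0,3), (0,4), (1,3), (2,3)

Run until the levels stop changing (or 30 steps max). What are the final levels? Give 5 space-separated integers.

Step 1: flows [0->2,3->0,4->0,1->3,3->2] -> levels [9 11 5 8 9]
Step 2: flows [0->2,0->3,0=4,1->3,3->2] -> levels [7 10 7 9 9]
Step 3: flows [0=2,3->0,4->0,1->3,3->2] -> levels [9 9 8 8 8]
Step 4: flows [0->2,0->3,0->4,1->3,2=3] -> levels [6 8 9 10 9]
Step 5: flows [2->0,3->0,4->0,3->1,3->2] -> levels [9 9 9 7 8]
Step 6: flows [0=2,0->3,0->4,1->3,2->3] -> levels [7 8 8 10 9]
Step 7: flows [2->0,3->0,4->0,3->1,3->2] -> levels [10 9 8 7 8]
Step 8: flows [0->2,0->3,0->4,1->3,2->3] -> levels [7 8 8 10 9]
  -> period-2 cycle: step 8 state = step 6 state; never stabilizes
  -> state at step 30: (30-6) mod 2 = 0, same as step 6 -> [7 8 8 10 9]

Answer: 7 8 8 10 9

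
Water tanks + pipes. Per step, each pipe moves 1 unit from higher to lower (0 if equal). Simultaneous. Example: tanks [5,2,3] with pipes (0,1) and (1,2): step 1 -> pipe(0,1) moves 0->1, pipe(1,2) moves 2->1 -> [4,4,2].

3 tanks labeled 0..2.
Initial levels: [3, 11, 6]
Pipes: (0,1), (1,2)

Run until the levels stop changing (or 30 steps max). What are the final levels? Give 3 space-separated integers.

Answer: 7 6 7

Derivation:
Step 1: flows [1->0,1->2] -> levels [4 9 7]
Step 2: flows [1->0,1->2] -> levels [5 7 8]
Step 3: flows [1->0,2->1] -> levels [6 7 7]
Step 4: flows [1->0,1=2] -> levels [7 6 7]
Step 5: flows [0->1,2->1] -> levels [6 8 6]
Step 6: flows [1->0,1->2] -> levels [7 6 7]
  -> period-2 cycle: step 6 state = step 4 state; never stabilizes
  -> state at step 30: (30-4) mod 2 = 0, same as step 4 -> [7 6 7]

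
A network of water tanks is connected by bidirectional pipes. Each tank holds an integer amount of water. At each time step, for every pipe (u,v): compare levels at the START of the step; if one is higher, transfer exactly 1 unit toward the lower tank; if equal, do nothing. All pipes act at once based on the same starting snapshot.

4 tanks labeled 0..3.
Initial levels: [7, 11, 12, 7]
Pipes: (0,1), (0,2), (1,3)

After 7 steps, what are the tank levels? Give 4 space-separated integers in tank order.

Step 1: flows [1->0,2->0,1->3] -> levels [9 9 11 8]
Step 2: flows [0=1,2->0,1->3] -> levels [10 8 10 9]
Step 3: flows [0->1,0=2,3->1] -> levels [9 10 10 8]
Step 4: flows [1->0,2->0,1->3] -> levels [11 8 9 9]
Step 5: flows [0->1,0->2,3->1] -> levels [9 10 10 8]
  -> period-2 cycle: step 5 state = step 3 state
  -> state at step 7: (7-3) mod 2 = 0, same as step 3 -> [9 10 10 8]

Answer: 9 10 10 8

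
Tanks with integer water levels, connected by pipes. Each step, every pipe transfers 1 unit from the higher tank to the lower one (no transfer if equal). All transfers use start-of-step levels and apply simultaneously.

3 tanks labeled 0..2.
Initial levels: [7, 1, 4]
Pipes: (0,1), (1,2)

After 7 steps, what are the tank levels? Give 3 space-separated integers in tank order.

Answer: 4 4 4

Derivation:
Step 1: flows [0->1,2->1] -> levels [6 3 3]
Step 2: flows [0->1,1=2] -> levels [5 4 3]
Step 3: flows [0->1,1->2] -> levels [4 4 4]
Step 4: flows [0=1,1=2] -> levels [4 4 4]
  -> stable; steps 5..7 unchanged -> [4 4 4]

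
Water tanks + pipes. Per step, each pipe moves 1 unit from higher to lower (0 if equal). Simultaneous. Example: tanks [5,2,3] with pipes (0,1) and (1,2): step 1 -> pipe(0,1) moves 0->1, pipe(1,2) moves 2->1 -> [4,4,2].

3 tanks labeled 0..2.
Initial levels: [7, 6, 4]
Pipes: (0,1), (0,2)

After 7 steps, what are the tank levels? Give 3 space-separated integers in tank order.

Answer: 5 6 6

Derivation:
Step 1: flows [0->1,0->2] -> levels [5 7 5]
Step 2: flows [1->0,0=2] -> levels [6 6 5]
Step 3: flows [0=1,0->2] -> levels [5 6 6]
Step 4: flows [1->0,2->0] -> levels [7 5 5]
Step 5: flows [0->1,0->2] -> levels [5 6 6]
  -> period-2 cycle: step 5 state = step 3 state
  -> state at step 7: (7-3) mod 2 = 0, same as step 3 -> [5 6 6]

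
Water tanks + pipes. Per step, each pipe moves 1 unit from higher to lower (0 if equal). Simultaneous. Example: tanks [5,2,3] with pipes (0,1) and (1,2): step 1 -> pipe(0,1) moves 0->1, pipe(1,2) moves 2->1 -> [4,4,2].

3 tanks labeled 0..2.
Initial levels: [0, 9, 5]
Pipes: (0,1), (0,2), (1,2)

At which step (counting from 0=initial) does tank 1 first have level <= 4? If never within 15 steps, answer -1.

Step 1: flows [1->0,2->0,1->2] -> levels [2 7 5]
Step 2: flows [1->0,2->0,1->2] -> levels [4 5 5]
Step 3: flows [1->0,2->0,1=2] -> levels [6 4 4]
Tank 1 first reaches <=4 at step 3

Answer: 3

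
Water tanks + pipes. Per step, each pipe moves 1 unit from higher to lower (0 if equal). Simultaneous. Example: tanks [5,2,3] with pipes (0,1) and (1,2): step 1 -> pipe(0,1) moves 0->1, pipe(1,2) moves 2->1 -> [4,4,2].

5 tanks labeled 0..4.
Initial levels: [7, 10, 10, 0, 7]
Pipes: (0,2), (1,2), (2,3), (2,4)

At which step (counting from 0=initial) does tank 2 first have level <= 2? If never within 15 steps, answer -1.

Step 1: flows [2->0,1=2,2->3,2->4] -> levels [8 10 7 1 8]
Step 2: flows [0->2,1->2,2->3,4->2] -> levels [7 9 9 2 7]
Step 3: flows [2->0,1=2,2->3,2->4] -> levels [8 9 6 3 8]
Step 4: flows [0->2,1->2,2->3,4->2] -> levels [7 8 8 4 7]
Step 5: flows [2->0,1=2,2->3,2->4] -> levels [8 8 5 5 8]
Step 6: flows [0->2,1->2,2=3,4->2] -> levels [7 7 8 5 7]
Step 7: flows [2->0,2->1,2->3,2->4] -> levels [8 8 4 6 8]
Step 8: flows [0->2,1->2,3->2,4->2] -> levels [7 7 8 5 7]
  -> period-2 cycle (repeats step 6); tank 2 never drops to <=2
Tank 2 never reaches <=2 within 15 steps

Answer: -1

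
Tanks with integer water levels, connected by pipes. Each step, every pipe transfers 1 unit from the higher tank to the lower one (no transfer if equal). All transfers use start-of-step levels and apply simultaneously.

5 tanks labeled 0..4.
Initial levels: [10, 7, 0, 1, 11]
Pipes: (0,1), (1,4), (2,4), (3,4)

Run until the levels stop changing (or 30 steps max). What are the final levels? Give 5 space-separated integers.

Answer: 7 5 5 5 7

Derivation:
Step 1: flows [0->1,4->1,4->2,4->3] -> levels [9 9 1 2 8]
Step 2: flows [0=1,1->4,4->2,4->3] -> levels [9 8 2 3 7]
Step 3: flows [0->1,1->4,4->2,4->3] -> levels [8 8 3 4 6]
Step 4: flows [0=1,1->4,4->2,4->3] -> levels [8 7 4 5 5]
Step 5: flows [0->1,1->4,4->2,3=4] -> levels [7 7 5 5 5]
Step 6: flows [0=1,1->4,2=4,3=4] -> levels [7 6 5 5 6]
Step 7: flows [0->1,1=4,4->2,4->3] -> levels [6 7 6 6 4]
Step 8: flows [1->0,1->4,2->4,3->4] -> levels [7 5 5 5 7]
Step 9: flows [0->1,4->1,4->2,4->3] -> levels [6 7 6 6 4]
  -> period-2 cycle: step 9 state = step 7 state; never stabilizes
  -> state at step 30: (30-7) mod 2 = 1, same as step 8 -> [7 5 5 5 7]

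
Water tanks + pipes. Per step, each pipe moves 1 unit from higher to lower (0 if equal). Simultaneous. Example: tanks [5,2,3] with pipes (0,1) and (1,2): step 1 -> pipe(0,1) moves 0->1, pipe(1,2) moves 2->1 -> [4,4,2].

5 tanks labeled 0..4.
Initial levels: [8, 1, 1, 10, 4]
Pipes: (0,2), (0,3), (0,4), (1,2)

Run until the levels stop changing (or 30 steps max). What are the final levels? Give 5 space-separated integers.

Step 1: flows [0->2,3->0,0->4,1=2] -> levels [7 1 2 9 5]
Step 2: flows [0->2,3->0,0->4,2->1] -> levels [6 2 2 8 6]
Step 3: flows [0->2,3->0,0=4,1=2] -> levels [6 2 3 7 6]
Step 4: flows [0->2,3->0,0=4,2->1] -> levels [6 3 3 6 6]
Step 5: flows [0->2,0=3,0=4,1=2] -> levels [5 3 4 6 6]
Step 6: flows [0->2,3->0,4->0,2->1] -> levels [6 4 4 5 5]
Step 7: flows [0->2,0->3,0->4,1=2] -> levels [3 4 5 6 6]
Step 8: flows [2->0,3->0,4->0,2->1] -> levels [6 5 3 5 5]
Step 9: flows [0->2,0->3,0->4,1->2] -> levels [3 4 5 6 6]
  -> period-2 cycle: step 9 state = step 7 state; never stabilizes
  -> state at step 30: (30-7) mod 2 = 1, same as step 8 -> [6 5 3 5 5]

Answer: 6 5 3 5 5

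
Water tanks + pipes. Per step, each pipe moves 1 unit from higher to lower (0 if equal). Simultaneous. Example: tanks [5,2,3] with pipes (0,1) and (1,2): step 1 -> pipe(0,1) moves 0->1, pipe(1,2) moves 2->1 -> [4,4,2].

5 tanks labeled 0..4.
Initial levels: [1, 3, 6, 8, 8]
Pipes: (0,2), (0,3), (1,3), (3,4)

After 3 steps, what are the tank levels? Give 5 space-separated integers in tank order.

Answer: 4 5 5 6 6

Derivation:
Step 1: flows [2->0,3->0,3->1,3=4] -> levels [3 4 5 6 8]
Step 2: flows [2->0,3->0,3->1,4->3] -> levels [5 5 4 5 7]
Step 3: flows [0->2,0=3,1=3,4->3] -> levels [4 5 5 6 6]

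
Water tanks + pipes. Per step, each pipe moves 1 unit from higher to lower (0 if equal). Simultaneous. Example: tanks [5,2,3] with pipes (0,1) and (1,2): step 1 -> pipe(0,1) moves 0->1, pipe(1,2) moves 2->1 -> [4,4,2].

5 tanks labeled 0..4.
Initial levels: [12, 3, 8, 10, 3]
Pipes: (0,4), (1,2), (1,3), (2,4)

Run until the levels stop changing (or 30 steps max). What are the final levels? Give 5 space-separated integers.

Answer: 8 6 8 7 7

Derivation:
Step 1: flows [0->4,2->1,3->1,2->4] -> levels [11 5 6 9 5]
Step 2: flows [0->4,2->1,3->1,2->4] -> levels [10 7 4 8 7]
Step 3: flows [0->4,1->2,3->1,4->2] -> levels [9 7 6 7 7]
Step 4: flows [0->4,1->2,1=3,4->2] -> levels [8 6 8 7 7]
Step 5: flows [0->4,2->1,3->1,2->4] -> levels [7 8 6 6 9]
Step 6: flows [4->0,1->2,1->3,4->2] -> levels [8 6 8 7 7]
  -> period-2 cycle: step 6 state = step 4 state; never stabilizes
  -> state at step 30: (30-4) mod 2 = 0, same as step 4 -> [8 6 8 7 7]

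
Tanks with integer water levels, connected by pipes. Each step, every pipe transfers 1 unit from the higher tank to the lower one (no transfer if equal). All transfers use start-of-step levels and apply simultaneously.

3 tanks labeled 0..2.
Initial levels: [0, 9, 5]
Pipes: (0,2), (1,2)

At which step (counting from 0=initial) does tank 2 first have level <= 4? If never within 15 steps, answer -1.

Answer: 5

Derivation:
Step 1: flows [2->0,1->2] -> levels [1 8 5]
Step 2: flows [2->0,1->2] -> levels [2 7 5]
Step 3: flows [2->0,1->2] -> levels [3 6 5]
Step 4: flows [2->0,1->2] -> levels [4 5 5]
Step 5: flows [2->0,1=2] -> levels [5 5 4]
Tank 2 first reaches <=4 at step 5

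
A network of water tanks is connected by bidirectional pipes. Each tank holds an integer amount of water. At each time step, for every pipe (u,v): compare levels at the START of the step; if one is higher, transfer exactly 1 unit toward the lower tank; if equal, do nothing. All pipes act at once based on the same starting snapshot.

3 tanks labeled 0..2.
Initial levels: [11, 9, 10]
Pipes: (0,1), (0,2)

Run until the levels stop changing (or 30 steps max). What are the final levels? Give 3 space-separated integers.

Step 1: flows [0->1,0->2] -> levels [9 10 11]
Step 2: flows [1->0,2->0] -> levels [11 9 10]
  -> period-2 cycle: step 2 state = step 0 state; never stabilizes
  -> state at step 30: (30-0) mod 2 = 0, same as step 0 -> [11 9 10]

Answer: 11 9 10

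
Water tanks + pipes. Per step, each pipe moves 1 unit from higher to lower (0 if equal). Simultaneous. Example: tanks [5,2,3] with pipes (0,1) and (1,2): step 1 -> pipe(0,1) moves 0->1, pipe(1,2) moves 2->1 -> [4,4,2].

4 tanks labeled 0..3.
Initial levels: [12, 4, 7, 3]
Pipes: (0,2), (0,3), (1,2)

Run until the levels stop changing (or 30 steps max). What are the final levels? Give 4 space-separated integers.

Answer: 7 7 6 6

Derivation:
Step 1: flows [0->2,0->3,2->1] -> levels [10 5 7 4]
Step 2: flows [0->2,0->3,2->1] -> levels [8 6 7 5]
Step 3: flows [0->2,0->3,2->1] -> levels [6 7 7 6]
Step 4: flows [2->0,0=3,1=2] -> levels [7 7 6 6]
Step 5: flows [0->2,0->3,1->2] -> levels [5 6 8 7]
Step 6: flows [2->0,3->0,2->1] -> levels [7 7 6 6]
  -> period-2 cycle: step 6 state = step 4 state; never stabilizes
  -> state at step 30: (30-4) mod 2 = 0, same as step 4 -> [7 7 6 6]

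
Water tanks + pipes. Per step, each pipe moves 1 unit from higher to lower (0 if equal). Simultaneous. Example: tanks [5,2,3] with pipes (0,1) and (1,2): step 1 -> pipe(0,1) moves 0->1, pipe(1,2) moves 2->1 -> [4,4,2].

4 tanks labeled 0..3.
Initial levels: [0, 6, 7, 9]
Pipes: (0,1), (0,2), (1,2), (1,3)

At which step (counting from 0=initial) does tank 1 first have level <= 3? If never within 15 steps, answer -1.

Answer: -1

Derivation:
Step 1: flows [1->0,2->0,2->1,3->1] -> levels [2 7 5 8]
Step 2: flows [1->0,2->0,1->2,3->1] -> levels [4 6 5 7]
Step 3: flows [1->0,2->0,1->2,3->1] -> levels [6 5 5 6]
Step 4: flows [0->1,0->2,1=2,3->1] -> levels [4 7 6 5]
Step 5: flows [1->0,2->0,1->2,1->3] -> levels [6 4 6 6]
Step 6: flows [0->1,0=2,2->1,3->1] -> levels [5 7 5 5]
Step 7: flows [1->0,0=2,1->2,1->3] -> levels [6 4 6 6]
  -> period-2 cycle (repeats step 5); tank 1 never drops to <=3
Tank 1 never reaches <=3 within 15 steps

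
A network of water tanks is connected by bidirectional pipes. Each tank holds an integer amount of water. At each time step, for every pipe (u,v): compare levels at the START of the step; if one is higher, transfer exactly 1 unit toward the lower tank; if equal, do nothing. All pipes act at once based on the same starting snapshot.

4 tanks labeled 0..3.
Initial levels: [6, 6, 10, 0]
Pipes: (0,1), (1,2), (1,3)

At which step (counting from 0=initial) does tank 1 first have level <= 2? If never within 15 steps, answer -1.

Step 1: flows [0=1,2->1,1->3] -> levels [6 6 9 1]
Step 2: flows [0=1,2->1,1->3] -> levels [6 6 8 2]
Step 3: flows [0=1,2->1,1->3] -> levels [6 6 7 3]
Step 4: flows [0=1,2->1,1->3] -> levels [6 6 6 4]
Step 5: flows [0=1,1=2,1->3] -> levels [6 5 6 5]
Step 6: flows [0->1,2->1,1=3] -> levels [5 7 5 5]
Step 7: flows [1->0,1->2,1->3] -> levels [6 4 6 6]
Step 8: flows [0->1,2->1,3->1] -> levels [5 7 5 5]
  -> period-2 cycle (repeats step 6); tank 1 never drops to <=2
Tank 1 never reaches <=2 within 15 steps

Answer: -1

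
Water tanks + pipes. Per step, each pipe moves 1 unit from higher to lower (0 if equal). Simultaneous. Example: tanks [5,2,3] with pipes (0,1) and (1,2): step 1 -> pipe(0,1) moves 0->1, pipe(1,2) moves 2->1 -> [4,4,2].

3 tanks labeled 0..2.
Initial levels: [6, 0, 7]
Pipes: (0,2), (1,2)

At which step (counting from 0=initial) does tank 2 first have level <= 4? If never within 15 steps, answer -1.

Step 1: flows [2->0,2->1] -> levels [7 1 5]
Step 2: flows [0->2,2->1] -> levels [6 2 5]
Step 3: flows [0->2,2->1] -> levels [5 3 5]
Step 4: flows [0=2,2->1] -> levels [5 4 4]
Tank 2 first reaches <=4 at step 4

Answer: 4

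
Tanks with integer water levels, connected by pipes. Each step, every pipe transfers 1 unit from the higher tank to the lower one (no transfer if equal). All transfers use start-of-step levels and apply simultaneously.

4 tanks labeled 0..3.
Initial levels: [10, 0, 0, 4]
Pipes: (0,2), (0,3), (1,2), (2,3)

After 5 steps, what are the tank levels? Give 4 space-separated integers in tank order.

Answer: 3 3 5 3

Derivation:
Step 1: flows [0->2,0->3,1=2,3->2] -> levels [8 0 2 4]
Step 2: flows [0->2,0->3,2->1,3->2] -> levels [6 1 3 4]
Step 3: flows [0->2,0->3,2->1,3->2] -> levels [4 2 4 4]
Step 4: flows [0=2,0=3,2->1,2=3] -> levels [4 3 3 4]
Step 5: flows [0->2,0=3,1=2,3->2] -> levels [3 3 5 3]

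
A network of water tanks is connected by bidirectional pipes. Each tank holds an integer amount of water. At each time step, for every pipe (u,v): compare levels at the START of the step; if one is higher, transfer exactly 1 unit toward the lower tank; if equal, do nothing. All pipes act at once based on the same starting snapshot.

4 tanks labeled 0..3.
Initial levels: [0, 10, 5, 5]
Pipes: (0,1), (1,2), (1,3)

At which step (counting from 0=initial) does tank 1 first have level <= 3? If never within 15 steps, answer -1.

Answer: 5

Derivation:
Step 1: flows [1->0,1->2,1->3] -> levels [1 7 6 6]
Step 2: flows [1->0,1->2,1->3] -> levels [2 4 7 7]
Step 3: flows [1->0,2->1,3->1] -> levels [3 5 6 6]
Step 4: flows [1->0,2->1,3->1] -> levels [4 6 5 5]
Step 5: flows [1->0,1->2,1->3] -> levels [5 3 6 6]
Tank 1 first reaches <=3 at step 5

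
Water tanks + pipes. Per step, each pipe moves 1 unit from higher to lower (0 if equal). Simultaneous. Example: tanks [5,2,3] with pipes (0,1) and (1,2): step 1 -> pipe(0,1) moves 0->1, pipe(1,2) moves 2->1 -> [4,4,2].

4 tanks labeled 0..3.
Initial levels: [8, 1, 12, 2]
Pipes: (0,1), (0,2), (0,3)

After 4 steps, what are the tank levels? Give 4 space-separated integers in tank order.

Step 1: flows [0->1,2->0,0->3] -> levels [7 2 11 3]
Step 2: flows [0->1,2->0,0->3] -> levels [6 3 10 4]
Step 3: flows [0->1,2->0,0->3] -> levels [5 4 9 5]
Step 4: flows [0->1,2->0,0=3] -> levels [5 5 8 5]

Answer: 5 5 8 5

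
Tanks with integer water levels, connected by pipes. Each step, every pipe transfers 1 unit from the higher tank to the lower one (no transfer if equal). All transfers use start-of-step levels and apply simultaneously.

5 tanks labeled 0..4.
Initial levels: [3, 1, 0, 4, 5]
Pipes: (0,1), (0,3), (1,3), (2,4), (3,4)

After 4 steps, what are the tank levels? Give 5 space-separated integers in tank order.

Step 1: flows [0->1,3->0,3->1,4->2,4->3] -> levels [3 3 1 3 3]
Step 2: flows [0=1,0=3,1=3,4->2,3=4] -> levels [3 3 2 3 2]
Step 3: flows [0=1,0=3,1=3,2=4,3->4] -> levels [3 3 2 2 3]
Step 4: flows [0=1,0->3,1->3,4->2,4->3] -> levels [2 2 3 5 1]

Answer: 2 2 3 5 1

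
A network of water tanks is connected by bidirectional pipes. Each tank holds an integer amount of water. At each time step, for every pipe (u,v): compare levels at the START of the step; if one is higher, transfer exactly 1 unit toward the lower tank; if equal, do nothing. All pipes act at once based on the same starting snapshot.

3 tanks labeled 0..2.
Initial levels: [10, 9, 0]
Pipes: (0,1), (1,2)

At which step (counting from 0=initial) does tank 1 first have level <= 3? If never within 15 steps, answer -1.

Answer: -1

Derivation:
Step 1: flows [0->1,1->2] -> levels [9 9 1]
Step 2: flows [0=1,1->2] -> levels [9 8 2]
Step 3: flows [0->1,1->2] -> levels [8 8 3]
Step 4: flows [0=1,1->2] -> levels [8 7 4]
Step 5: flows [0->1,1->2] -> levels [7 7 5]
Step 6: flows [0=1,1->2] -> levels [7 6 6]
Step 7: flows [0->1,1=2] -> levels [6 7 6]
Step 8: flows [1->0,1->2] -> levels [7 5 7]
Step 9: flows [0->1,2->1] -> levels [6 7 6]
  -> period-2 cycle (repeats step 7); tank 1 never drops to <=3
Tank 1 never reaches <=3 within 15 steps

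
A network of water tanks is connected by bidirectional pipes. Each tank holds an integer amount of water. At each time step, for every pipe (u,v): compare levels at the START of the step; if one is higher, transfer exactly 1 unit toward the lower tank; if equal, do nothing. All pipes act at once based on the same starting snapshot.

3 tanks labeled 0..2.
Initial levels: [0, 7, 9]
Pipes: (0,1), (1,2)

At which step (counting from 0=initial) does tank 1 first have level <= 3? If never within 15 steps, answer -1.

Step 1: flows [1->0,2->1] -> levels [1 7 8]
Step 2: flows [1->0,2->1] -> levels [2 7 7]
Step 3: flows [1->0,1=2] -> levels [3 6 7]
Step 4: flows [1->0,2->1] -> levels [4 6 6]
Step 5: flows [1->0,1=2] -> levels [5 5 6]
Step 6: flows [0=1,2->1] -> levels [5 6 5]
Step 7: flows [1->0,1->2] -> levels [6 4 6]
Step 8: flows [0->1,2->1] -> levels [5 6 5]
  -> period-2 cycle (repeats step 6); tank 1 never drops to <=3
Tank 1 never reaches <=3 within 15 steps

Answer: -1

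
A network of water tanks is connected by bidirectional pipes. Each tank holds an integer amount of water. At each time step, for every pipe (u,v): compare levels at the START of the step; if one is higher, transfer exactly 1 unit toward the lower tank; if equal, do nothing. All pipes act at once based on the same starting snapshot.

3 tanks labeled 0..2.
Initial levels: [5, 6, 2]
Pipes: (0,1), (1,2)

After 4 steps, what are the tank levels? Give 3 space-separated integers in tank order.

Answer: 5 3 5

Derivation:
Step 1: flows [1->0,1->2] -> levels [6 4 3]
Step 2: flows [0->1,1->2] -> levels [5 4 4]
Step 3: flows [0->1,1=2] -> levels [4 5 4]
Step 4: flows [1->0,1->2] -> levels [5 3 5]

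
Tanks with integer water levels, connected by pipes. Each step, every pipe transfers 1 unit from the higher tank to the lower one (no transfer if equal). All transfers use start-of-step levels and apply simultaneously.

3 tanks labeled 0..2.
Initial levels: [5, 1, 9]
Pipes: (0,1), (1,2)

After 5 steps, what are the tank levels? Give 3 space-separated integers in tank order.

Step 1: flows [0->1,2->1] -> levels [4 3 8]
Step 2: flows [0->1,2->1] -> levels [3 5 7]
Step 3: flows [1->0,2->1] -> levels [4 5 6]
Step 4: flows [1->0,2->1] -> levels [5 5 5]
Step 5: flows [0=1,1=2] -> levels [5 5 5]

Answer: 5 5 5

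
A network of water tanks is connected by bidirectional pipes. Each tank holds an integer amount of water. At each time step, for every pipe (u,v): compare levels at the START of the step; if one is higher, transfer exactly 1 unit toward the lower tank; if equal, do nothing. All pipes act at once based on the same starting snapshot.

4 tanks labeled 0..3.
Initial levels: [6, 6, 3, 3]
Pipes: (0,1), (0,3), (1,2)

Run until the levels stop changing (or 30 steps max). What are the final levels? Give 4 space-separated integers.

Step 1: flows [0=1,0->3,1->2] -> levels [5 5 4 4]
Step 2: flows [0=1,0->3,1->2] -> levels [4 4 5 5]
Step 3: flows [0=1,3->0,2->1] -> levels [5 5 4 4]
  -> period-2 cycle: step 3 state = step 1 state; never stabilizes
  -> state at step 30: (30-1) mod 2 = 1, same as step 2 -> [4 4 5 5]

Answer: 4 4 5 5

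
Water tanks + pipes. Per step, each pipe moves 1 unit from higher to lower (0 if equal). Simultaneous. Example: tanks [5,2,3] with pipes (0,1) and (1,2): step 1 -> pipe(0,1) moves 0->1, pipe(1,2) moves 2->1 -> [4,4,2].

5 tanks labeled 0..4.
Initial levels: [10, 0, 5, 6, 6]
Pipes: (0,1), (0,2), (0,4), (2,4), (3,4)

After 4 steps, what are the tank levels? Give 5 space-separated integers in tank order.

Step 1: flows [0->1,0->2,0->4,4->2,3=4] -> levels [7 1 7 6 6]
Step 2: flows [0->1,0=2,0->4,2->4,3=4] -> levels [5 2 6 6 8]
Step 3: flows [0->1,2->0,4->0,4->2,4->3] -> levels [6 3 6 7 5]
Step 4: flows [0->1,0=2,0->4,2->4,3->4] -> levels [4 4 5 6 8]

Answer: 4 4 5 6 8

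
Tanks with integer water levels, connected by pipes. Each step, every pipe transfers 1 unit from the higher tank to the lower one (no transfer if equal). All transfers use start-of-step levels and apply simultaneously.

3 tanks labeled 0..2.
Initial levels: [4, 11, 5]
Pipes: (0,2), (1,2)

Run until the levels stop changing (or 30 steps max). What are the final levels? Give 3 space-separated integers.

Answer: 6 6 8

Derivation:
Step 1: flows [2->0,1->2] -> levels [5 10 5]
Step 2: flows [0=2,1->2] -> levels [5 9 6]
Step 3: flows [2->0,1->2] -> levels [6 8 6]
Step 4: flows [0=2,1->2] -> levels [6 7 7]
Step 5: flows [2->0,1=2] -> levels [7 7 6]
Step 6: flows [0->2,1->2] -> levels [6 6 8]
Step 7: flows [2->0,2->1] -> levels [7 7 6]
  -> period-2 cycle: step 7 state = step 5 state; never stabilizes
  -> state at step 30: (30-5) mod 2 = 1, same as step 6 -> [6 6 8]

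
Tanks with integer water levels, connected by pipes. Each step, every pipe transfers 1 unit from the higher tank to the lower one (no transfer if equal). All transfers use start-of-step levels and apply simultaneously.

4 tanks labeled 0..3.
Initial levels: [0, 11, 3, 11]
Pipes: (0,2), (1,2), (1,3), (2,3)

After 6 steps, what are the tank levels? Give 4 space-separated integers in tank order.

Answer: 6 6 7 6

Derivation:
Step 1: flows [2->0,1->2,1=3,3->2] -> levels [1 10 4 10]
Step 2: flows [2->0,1->2,1=3,3->2] -> levels [2 9 5 9]
Step 3: flows [2->0,1->2,1=3,3->2] -> levels [3 8 6 8]
Step 4: flows [2->0,1->2,1=3,3->2] -> levels [4 7 7 7]
Step 5: flows [2->0,1=2,1=3,2=3] -> levels [5 7 6 7]
Step 6: flows [2->0,1->2,1=3,3->2] -> levels [6 6 7 6]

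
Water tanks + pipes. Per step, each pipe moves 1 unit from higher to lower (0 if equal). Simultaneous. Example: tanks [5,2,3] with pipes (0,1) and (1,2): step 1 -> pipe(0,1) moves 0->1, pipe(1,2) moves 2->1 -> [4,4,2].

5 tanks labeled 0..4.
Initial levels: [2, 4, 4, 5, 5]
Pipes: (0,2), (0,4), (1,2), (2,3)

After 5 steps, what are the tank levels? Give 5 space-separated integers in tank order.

Step 1: flows [2->0,4->0,1=2,3->2] -> levels [4 4 4 4 4]
Step 2: flows [0=2,0=4,1=2,2=3] -> levels [4 4 4 4 4]
  -> stable; steps 3..5 unchanged -> [4 4 4 4 4]

Answer: 4 4 4 4 4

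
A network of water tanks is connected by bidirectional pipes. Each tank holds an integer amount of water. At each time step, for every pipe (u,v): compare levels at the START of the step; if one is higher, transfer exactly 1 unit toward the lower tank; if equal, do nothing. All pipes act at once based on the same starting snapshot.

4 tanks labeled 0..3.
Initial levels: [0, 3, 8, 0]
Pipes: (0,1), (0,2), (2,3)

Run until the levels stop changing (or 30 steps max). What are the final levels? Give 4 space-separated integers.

Answer: 2 3 4 2

Derivation:
Step 1: flows [1->0,2->0,2->3] -> levels [2 2 6 1]
Step 2: flows [0=1,2->0,2->3] -> levels [3 2 4 2]
Step 3: flows [0->1,2->0,2->3] -> levels [3 3 2 3]
Step 4: flows [0=1,0->2,3->2] -> levels [2 3 4 2]
Step 5: flows [1->0,2->0,2->3] -> levels [4 2 2 3]
Step 6: flows [0->1,0->2,3->2] -> levels [2 3 4 2]
  -> period-2 cycle: step 6 state = step 4 state; never stabilizes
  -> state at step 30: (30-4) mod 2 = 0, same as step 4 -> [2 3 4 2]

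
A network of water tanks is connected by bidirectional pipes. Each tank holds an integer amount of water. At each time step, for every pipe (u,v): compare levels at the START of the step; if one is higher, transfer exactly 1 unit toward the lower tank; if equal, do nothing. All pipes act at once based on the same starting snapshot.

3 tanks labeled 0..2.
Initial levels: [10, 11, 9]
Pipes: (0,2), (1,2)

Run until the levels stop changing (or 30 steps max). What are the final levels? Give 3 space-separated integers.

Step 1: flows [0->2,1->2] -> levels [9 10 11]
Step 2: flows [2->0,2->1] -> levels [10 11 9]
  -> period-2 cycle: step 2 state = step 0 state; never stabilizes
  -> state at step 30: (30-0) mod 2 = 0, same as step 0 -> [10 11 9]

Answer: 10 11 9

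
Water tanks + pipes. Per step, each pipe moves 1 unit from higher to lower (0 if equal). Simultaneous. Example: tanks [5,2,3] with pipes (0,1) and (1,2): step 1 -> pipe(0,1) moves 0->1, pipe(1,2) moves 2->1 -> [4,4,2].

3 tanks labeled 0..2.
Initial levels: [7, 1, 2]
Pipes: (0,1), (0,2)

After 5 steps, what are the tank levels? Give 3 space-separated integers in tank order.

Step 1: flows [0->1,0->2] -> levels [5 2 3]
Step 2: flows [0->1,0->2] -> levels [3 3 4]
Step 3: flows [0=1,2->0] -> levels [4 3 3]
Step 4: flows [0->1,0->2] -> levels [2 4 4]
Step 5: flows [1->0,2->0] -> levels [4 3 3]

Answer: 4 3 3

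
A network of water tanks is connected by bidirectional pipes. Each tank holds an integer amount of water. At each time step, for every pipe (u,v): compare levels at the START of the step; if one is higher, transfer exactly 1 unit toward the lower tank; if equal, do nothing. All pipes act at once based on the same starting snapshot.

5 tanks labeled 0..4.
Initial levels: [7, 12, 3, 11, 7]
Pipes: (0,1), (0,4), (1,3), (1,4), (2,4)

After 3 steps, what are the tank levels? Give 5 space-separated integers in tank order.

Step 1: flows [1->0,0=4,1->3,1->4,4->2] -> levels [8 9 4 12 7]
Step 2: flows [1->0,0->4,3->1,1->4,4->2] -> levels [8 8 5 11 8]
Step 3: flows [0=1,0=4,3->1,1=4,4->2] -> levels [8 9 6 10 7]

Answer: 8 9 6 10 7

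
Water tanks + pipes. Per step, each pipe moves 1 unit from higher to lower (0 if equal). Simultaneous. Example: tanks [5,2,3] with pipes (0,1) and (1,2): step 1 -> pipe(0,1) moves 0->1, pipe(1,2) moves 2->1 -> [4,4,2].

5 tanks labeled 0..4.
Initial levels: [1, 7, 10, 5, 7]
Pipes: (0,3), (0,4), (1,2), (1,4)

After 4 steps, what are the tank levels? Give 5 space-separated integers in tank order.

Answer: 5 7 7 5 6

Derivation:
Step 1: flows [3->0,4->0,2->1,1=4] -> levels [3 8 9 4 6]
Step 2: flows [3->0,4->0,2->1,1->4] -> levels [5 8 8 3 6]
Step 3: flows [0->3,4->0,1=2,1->4] -> levels [5 7 8 4 6]
Step 4: flows [0->3,4->0,2->1,1->4] -> levels [5 7 7 5 6]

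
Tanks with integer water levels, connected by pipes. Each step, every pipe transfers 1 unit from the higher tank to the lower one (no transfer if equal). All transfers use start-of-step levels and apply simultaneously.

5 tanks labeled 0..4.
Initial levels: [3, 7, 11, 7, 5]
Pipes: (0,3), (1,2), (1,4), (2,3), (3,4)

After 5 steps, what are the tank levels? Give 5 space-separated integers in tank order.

Step 1: flows [3->0,2->1,1->4,2->3,3->4] -> levels [4 7 9 6 7]
Step 2: flows [3->0,2->1,1=4,2->3,4->3] -> levels [5 8 7 7 6]
Step 3: flows [3->0,1->2,1->4,2=3,3->4] -> levels [6 6 8 5 8]
Step 4: flows [0->3,2->1,4->1,2->3,4->3] -> levels [5 8 6 8 6]
Step 5: flows [3->0,1->2,1->4,3->2,3->4] -> levels [6 6 8 5 8]

Answer: 6 6 8 5 8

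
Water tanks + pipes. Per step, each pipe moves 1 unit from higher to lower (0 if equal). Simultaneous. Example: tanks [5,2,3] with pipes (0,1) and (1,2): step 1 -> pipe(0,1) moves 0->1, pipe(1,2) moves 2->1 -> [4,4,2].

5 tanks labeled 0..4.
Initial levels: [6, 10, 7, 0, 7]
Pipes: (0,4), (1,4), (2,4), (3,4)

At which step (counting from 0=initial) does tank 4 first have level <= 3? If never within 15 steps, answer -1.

Answer: -1

Derivation:
Step 1: flows [4->0,1->4,2=4,4->3] -> levels [7 9 7 1 6]
Step 2: flows [0->4,1->4,2->4,4->3] -> levels [6 8 6 2 8]
Step 3: flows [4->0,1=4,4->2,4->3] -> levels [7 8 7 3 5]
Step 4: flows [0->4,1->4,2->4,4->3] -> levels [6 7 6 4 7]
Step 5: flows [4->0,1=4,4->2,4->3] -> levels [7 7 7 5 4]
Step 6: flows [0->4,1->4,2->4,3->4] -> levels [6 6 6 4 8]
Step 7: flows [4->0,4->1,4->2,4->3] -> levels [7 7 7 5 4]
  -> period-2 cycle (repeats step 5); tank 4 never drops to <=3
Tank 4 never reaches <=3 within 15 steps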